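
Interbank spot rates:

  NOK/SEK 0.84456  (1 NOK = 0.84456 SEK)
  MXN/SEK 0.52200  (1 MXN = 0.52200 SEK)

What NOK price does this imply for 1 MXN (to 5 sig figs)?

1 MXN × 0.52200 = 0.522 SEK
0.522 SEK ÷ 0.84456 = 0.618073 NOK

MXN/NOK = 0.61807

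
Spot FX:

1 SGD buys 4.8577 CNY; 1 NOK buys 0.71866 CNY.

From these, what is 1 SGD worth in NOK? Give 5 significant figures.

1 SGD × 4.8577 = 4.8577 CNY
4.8577 CNY ÷ 0.71866 = 6.75939 NOK

SGD/NOK = 6.7594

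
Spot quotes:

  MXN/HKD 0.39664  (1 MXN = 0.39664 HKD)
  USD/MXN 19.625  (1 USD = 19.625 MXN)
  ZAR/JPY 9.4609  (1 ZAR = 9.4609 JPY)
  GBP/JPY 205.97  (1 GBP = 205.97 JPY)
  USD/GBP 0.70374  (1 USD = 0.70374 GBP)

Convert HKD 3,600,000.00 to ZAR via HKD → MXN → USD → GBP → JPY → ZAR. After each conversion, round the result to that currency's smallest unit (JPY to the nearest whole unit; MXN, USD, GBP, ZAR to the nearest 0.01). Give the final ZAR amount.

ZAR 7,085,656.23

HKD 3,600,000.00 ÷ 0.39664 = MXN 9,076,240.42
MXN 9,076,240.42 ÷ 19.625 = USD 462,483.59
USD 462,483.59 × 0.70374 = GBP 325,468.20
GBP 325,468.20 × 205.97 = JPY 67,036,685
JPY 67,036,685 ÷ 9.4609 = ZAR 7,085,656.23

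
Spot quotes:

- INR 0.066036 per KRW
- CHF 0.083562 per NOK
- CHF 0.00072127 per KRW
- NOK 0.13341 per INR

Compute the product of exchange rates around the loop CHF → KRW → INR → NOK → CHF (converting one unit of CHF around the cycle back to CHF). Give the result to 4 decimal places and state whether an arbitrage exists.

Around CHF → KRW → INR → NOK → CHF: 1 ÷ 0.00072127 × 0.066036 × 0.13341 × 0.083562 = 1.020658
Product > 1; profitable direction is CHF → KRW → INR → NOK → CHF.

1.0207 (arbitrage exists)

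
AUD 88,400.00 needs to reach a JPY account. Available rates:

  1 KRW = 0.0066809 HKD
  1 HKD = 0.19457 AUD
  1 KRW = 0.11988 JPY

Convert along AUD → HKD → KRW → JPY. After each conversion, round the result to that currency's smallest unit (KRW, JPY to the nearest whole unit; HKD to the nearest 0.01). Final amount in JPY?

JPY 8,152,450

AUD 88,400.00 ÷ 0.19457 = HKD 454,335.20
HKD 454,335.20 ÷ 0.0066809 = KRW 68,005,089
KRW 68,005,089 × 0.11988 = JPY 8,152,450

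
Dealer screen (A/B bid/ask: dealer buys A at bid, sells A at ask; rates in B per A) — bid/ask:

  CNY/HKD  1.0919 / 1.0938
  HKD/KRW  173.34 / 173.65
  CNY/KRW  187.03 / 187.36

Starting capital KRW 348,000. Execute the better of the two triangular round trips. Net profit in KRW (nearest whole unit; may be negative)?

Net profit: KRW 3,548

Best loop KRW → CNY → HKD → KRW:
KRW 348,000 ÷ 187.36 (buy CNY at ask) = CNY 1,857.39
CNY 1,857.39 × 1.0919 (sell CNY at bid) = HKD 2,028.08
HKD 2,028.08 × 173.34 (sell HKD at bid) = KRW 351,548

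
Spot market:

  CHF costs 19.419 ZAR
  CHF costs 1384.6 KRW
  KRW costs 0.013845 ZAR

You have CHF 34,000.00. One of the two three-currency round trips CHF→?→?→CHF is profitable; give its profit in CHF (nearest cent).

Profitable loop is CHF → ZAR → KRW → CHF:
CHF 34,000.00 × 19.419 = ZAR 660,246.00
ZAR 660,246.00 ÷ 0.013845 = KRW 47,688,407
KRW 47,688,407 ÷ 1384.6 = CHF 34,442.01
Profit = CHF 34,442.01 − CHF 34,000.00

Profit: CHF 442.01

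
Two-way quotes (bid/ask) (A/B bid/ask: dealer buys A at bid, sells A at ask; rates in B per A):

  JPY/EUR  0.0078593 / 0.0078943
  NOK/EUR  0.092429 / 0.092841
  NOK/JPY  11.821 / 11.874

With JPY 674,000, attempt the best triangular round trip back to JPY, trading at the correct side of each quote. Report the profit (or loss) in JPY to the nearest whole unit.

Net profit: JPY 463

Best loop JPY → EUR → NOK → JPY:
JPY 674,000 × 0.0078593 (sell JPY at bid) = EUR 5,297.17
EUR 5,297.17 ÷ 0.092841 (buy NOK at ask) = NOK 57,056.35
NOK 57,056.35 × 11.821 (sell NOK at bid) = JPY 674,463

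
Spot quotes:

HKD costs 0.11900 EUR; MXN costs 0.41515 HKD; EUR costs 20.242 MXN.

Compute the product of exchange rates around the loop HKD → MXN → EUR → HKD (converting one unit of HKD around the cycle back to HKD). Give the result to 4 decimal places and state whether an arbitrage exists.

1.0000 (no arbitrage)

Around HKD → MXN → EUR → HKD: 1 ÷ 0.41515 ÷ 20.242 ÷ 0.11900 = 0.999988
Product ≈ 1 (deviation 0.001%, within rounding noise).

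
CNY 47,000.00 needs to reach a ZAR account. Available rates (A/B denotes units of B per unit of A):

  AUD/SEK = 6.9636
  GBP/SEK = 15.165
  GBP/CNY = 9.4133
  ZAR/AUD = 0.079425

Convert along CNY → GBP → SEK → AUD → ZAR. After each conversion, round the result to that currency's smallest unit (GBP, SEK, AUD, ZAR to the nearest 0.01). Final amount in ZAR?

CNY 47,000.00 ÷ 9.4133 = GBP 4,992.94
GBP 4,992.94 × 15.165 = SEK 75,717.94
SEK 75,717.94 ÷ 6.9636 = AUD 10,873.39
AUD 10,873.39 ÷ 0.079425 = ZAR 136,901.35

ZAR 136,901.35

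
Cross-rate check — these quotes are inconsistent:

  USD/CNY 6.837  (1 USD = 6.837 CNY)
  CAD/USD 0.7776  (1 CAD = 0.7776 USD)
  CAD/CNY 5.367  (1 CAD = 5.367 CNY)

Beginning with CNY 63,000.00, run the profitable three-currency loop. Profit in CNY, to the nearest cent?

Profitable loop is CNY → USD → CAD → CNY:
CNY 63,000.00 ÷ 6.837 = USD 9,214.57
USD 9,214.57 ÷ 0.7776 = CAD 11,850.01
CAD 11,850.01 × 5.367 = CNY 63,599.00
Profit = CNY 63,599.00 − CNY 63,000.00

Profit: CNY 599.00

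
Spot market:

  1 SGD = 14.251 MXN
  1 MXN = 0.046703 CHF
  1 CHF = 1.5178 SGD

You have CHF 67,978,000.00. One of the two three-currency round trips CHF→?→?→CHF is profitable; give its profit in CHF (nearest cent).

Profitable loop is CHF → SGD → MXN → CHF:
CHF 67,978,000.00 × 1.5178 = SGD 103,177,008.40
SGD 103,177,008.40 × 14.251 = MXN 1,470,375,546.71
MXN 1,470,375,546.71 × 0.046703 = CHF 68,670,949.16
Profit = CHF 68,670,949.16 − CHF 67,978,000.00

Profit: CHF 692,949.16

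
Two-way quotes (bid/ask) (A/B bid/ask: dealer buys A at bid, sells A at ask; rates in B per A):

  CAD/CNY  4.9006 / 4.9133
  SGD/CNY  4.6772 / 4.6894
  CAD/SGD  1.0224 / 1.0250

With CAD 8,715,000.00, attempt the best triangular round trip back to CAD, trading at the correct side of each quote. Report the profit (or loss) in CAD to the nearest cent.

Net profit: CAD 170,369.70

Best loop CAD → CNY → SGD → CAD:
CAD 8,715,000.00 × 4.9006 (sell CAD at bid) = CNY 42,708,729.00
CNY 42,708,729.00 ÷ 4.6894 (buy SGD at ask) = SGD 9,107,503.95
SGD 9,107,503.95 ÷ 1.0250 (buy CAD at ask) = CAD 8,885,369.70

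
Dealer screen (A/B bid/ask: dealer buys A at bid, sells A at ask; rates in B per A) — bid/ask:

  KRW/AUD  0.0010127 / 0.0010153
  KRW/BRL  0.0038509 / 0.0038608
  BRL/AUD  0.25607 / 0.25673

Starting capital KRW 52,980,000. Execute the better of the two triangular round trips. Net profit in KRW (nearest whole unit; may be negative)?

Net profit: KRW 1,150,101

Best loop KRW → AUD → BRL → KRW:
KRW 52,980,000 × 0.0010127 (sell KRW at bid) = AUD 53,652.85
AUD 53,652.85 ÷ 0.25673 (buy BRL at ask) = BRL 208,985.49
BRL 208,985.49 ÷ 0.0038608 (buy KRW at ask) = KRW 54,130,101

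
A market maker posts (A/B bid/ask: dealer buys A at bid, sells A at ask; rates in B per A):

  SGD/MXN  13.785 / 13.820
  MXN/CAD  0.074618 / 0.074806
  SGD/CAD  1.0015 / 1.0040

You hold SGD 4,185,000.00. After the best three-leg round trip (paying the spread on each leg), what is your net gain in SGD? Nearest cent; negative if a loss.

Net profit: SGD 102,578.89

Best loop SGD → MXN → CAD → SGD:
SGD 4,185,000.00 × 13.785 (sell SGD at bid) = MXN 57,690,225.00
MXN 57,690,225.00 × 0.074618 (sell MXN at bid) = CAD 4,304,729.21
CAD 4,304,729.21 ÷ 1.0040 (buy SGD at ask) = SGD 4,287,578.89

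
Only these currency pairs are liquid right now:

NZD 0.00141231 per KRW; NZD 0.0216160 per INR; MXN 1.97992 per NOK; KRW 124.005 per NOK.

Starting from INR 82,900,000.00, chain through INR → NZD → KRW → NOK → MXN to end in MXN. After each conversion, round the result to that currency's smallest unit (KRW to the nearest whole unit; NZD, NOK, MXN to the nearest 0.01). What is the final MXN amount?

MXN 20,258,546.09

INR 82,900,000.00 × 0.0216160 = NZD 1,791,966.40
NZD 1,791,966.40 ÷ 0.00141231 = KRW 1,268,819,452
KRW 1,268,819,452 ÷ 124.005 = NOK 10,232,002.35
NOK 10,232,002.35 × 1.97992 = MXN 20,258,546.09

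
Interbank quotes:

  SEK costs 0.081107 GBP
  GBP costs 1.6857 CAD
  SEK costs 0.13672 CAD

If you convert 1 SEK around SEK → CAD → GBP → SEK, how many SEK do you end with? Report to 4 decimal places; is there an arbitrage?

Around SEK → CAD → GBP → SEK: 1 × 0.13672 ÷ 1.6857 ÷ 0.081107 = 0.999985
Product ≈ 1 (deviation 0.002%, within rounding noise).

1.0000 (no arbitrage)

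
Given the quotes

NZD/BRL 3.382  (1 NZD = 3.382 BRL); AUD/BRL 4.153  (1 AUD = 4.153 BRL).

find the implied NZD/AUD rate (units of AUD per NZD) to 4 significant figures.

NZD/AUD = 0.8144

1 NZD × 3.382 = 3.382 BRL
3.382 BRL ÷ 4.153 = 0.814351 AUD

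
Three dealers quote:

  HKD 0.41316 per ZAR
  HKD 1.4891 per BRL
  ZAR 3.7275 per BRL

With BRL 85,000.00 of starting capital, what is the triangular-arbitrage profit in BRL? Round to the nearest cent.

Profitable loop is BRL → ZAR → HKD → BRL:
BRL 85,000.00 × 3.7275 = ZAR 316,837.50
ZAR 316,837.50 × 0.41316 = HKD 130,904.58
HKD 130,904.58 ÷ 1.4891 = BRL 87,908.52
Profit = BRL 87,908.52 − BRL 85,000.00

Profit: BRL 2,908.52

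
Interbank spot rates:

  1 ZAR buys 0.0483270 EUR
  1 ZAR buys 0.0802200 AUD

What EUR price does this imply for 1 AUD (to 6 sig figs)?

AUD/EUR = 0.602431

1 AUD ÷ 0.0802200 = 12.4657 ZAR
12.4657 ZAR × 0.0483270 = 0.602431 EUR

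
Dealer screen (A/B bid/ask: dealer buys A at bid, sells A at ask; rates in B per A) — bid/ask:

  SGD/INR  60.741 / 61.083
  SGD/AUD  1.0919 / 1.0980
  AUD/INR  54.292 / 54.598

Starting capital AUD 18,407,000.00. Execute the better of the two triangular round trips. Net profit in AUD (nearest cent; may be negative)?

Best loop AUD → SGD → INR → AUD:
AUD 18,407,000.00 ÷ 1.0980 (buy SGD at ask) = SGD 16,764,116.58
SGD 16,764,116.58 × 60.741 (sell SGD at bid) = INR 1,018,269,204.92
INR 1,018,269,204.92 ÷ 54.598 (buy AUD at ask) = AUD 18,650,302.30

Net profit: AUD 243,302.30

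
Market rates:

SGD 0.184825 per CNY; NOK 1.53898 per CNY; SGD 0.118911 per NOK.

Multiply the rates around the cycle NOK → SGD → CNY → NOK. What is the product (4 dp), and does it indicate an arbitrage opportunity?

0.9901 (arbitrage exists)

Around NOK → SGD → CNY → NOK: 1 × 0.118911 ÷ 0.184825 × 1.53898 = 0.990135
Product < 1; profitable direction is NOK → CNY → SGD → NOK.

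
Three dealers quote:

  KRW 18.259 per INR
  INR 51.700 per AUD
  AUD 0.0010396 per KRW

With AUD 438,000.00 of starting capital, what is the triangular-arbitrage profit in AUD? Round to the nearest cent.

Profit: AUD 8,313.79

Profitable loop is AUD → KRW → INR → AUD:
AUD 438,000.00 ÷ 0.0010396 = KRW 421,315,891
KRW 421,315,891 ÷ 18.259 = INR 23,074,423.06
INR 23,074,423.06 ÷ 51.700 = AUD 446,313.79
Profit = AUD 446,313.79 − AUD 438,000.00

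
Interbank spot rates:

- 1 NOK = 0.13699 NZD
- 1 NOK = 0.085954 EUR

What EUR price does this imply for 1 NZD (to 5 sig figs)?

1 NZD ÷ 0.13699 = 7.2998 NOK
7.2998 NOK × 0.085954 = 0.627447 EUR

NZD/EUR = 0.62745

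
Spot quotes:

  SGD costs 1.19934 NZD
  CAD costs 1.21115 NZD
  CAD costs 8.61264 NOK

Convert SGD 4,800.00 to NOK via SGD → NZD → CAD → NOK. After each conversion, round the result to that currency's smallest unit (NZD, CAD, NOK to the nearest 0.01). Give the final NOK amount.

NOK 40,937.51

SGD 4,800.00 × 1.19934 = NZD 5,756.83
NZD 5,756.83 ÷ 1.21115 = CAD 4,753.19
CAD 4,753.19 × 8.61264 = NOK 40,937.51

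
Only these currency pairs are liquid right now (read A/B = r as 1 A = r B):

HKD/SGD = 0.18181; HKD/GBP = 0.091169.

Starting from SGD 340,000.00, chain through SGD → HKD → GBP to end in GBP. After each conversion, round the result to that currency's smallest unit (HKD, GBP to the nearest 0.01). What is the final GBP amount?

GBP 170,493.70

SGD 340,000.00 ÷ 0.18181 = HKD 1,870,084.15
HKD 1,870,084.15 × 0.091169 = GBP 170,493.70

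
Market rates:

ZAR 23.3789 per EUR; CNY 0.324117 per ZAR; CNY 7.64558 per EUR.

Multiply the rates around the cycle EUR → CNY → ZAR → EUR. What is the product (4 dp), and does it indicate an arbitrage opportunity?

1.0090 (arbitrage exists)

Around EUR → CNY → ZAR → EUR: 1 × 7.64558 ÷ 0.324117 ÷ 23.3789 = 1.008985
Product > 1; profitable direction is EUR → CNY → ZAR → EUR.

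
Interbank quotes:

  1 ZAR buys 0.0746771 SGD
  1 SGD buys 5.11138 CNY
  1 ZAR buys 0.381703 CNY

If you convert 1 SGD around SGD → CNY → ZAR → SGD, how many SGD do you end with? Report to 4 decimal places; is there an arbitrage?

1.0000 (no arbitrage)

Around SGD → CNY → ZAR → SGD: 1 × 5.11138 ÷ 0.381703 × 0.0746771 = 1.000000
Product ≈ 1 (deviation 0.000%, within rounding noise).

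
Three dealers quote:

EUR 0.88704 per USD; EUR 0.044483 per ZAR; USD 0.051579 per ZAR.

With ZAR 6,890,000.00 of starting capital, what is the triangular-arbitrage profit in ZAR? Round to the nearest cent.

Profit: ZAR 196,654.75

Profitable loop is ZAR → USD → EUR → ZAR:
ZAR 6,890,000.00 × 0.051579 = USD 355,379.31
USD 355,379.31 × 0.88704 = EUR 315,235.66
EUR 315,235.66 ÷ 0.044483 = ZAR 7,086,654.75
Profit = ZAR 7,086,654.75 − ZAR 6,890,000.00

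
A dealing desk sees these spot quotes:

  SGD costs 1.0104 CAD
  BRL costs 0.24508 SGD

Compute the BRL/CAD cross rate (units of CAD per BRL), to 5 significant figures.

BRL/CAD = 0.24763

1 BRL × 0.24508 = 0.24508 SGD
0.24508 SGD × 1.0104 = 0.247629 CAD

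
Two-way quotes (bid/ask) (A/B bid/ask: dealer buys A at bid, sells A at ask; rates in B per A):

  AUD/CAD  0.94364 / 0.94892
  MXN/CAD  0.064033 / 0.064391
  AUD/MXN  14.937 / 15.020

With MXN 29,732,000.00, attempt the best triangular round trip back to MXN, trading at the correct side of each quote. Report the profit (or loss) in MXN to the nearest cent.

Best loop MXN → CAD → AUD → MXN:
MXN 29,732,000.00 × 0.064033 (sell MXN at bid) = CAD 1,903,829.16
CAD 1,903,829.16 ÷ 0.94892 (buy AUD at ask) = AUD 2,006,311.55
AUD 2,006,311.55 × 14.937 (sell AUD at bid) = MXN 29,968,275.62

Net profit: MXN 236,275.62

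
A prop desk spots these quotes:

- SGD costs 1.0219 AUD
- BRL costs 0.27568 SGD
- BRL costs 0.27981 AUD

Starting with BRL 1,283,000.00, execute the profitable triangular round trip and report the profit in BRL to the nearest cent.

Profitable loop is BRL → SGD → AUD → BRL:
BRL 1,283,000.00 × 0.27568 = SGD 353,697.44
SGD 353,697.44 × 1.0219 = AUD 361,443.41
AUD 361,443.41 ÷ 0.27981 = BRL 1,291,745.88
Profit = BRL 1,291,745.88 − BRL 1,283,000.00

Profit: BRL 8,745.88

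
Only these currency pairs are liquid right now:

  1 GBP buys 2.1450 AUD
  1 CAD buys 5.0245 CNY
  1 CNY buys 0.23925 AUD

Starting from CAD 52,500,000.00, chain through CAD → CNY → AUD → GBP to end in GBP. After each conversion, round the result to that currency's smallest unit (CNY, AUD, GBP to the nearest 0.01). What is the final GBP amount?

CAD 52,500,000.00 × 5.0245 = CNY 263,786,250.00
CNY 263,786,250.00 × 0.23925 = AUD 63,110,860.31
AUD 63,110,860.31 ÷ 2.1450 = GBP 29,422,312.50

GBP 29,422,312.50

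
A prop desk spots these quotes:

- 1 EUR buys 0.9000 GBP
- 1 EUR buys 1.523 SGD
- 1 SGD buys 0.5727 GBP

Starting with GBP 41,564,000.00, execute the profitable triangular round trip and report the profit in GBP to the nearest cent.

Profitable loop is GBP → SGD → EUR → GBP:
GBP 41,564,000.00 ÷ 0.5727 = SGD 72,575,519.47
SGD 72,575,519.47 ÷ 1.523 = EUR 47,653,000.31
EUR 47,653,000.31 × 0.9000 = GBP 42,887,700.28
Profit = GBP 42,887,700.28 − GBP 41,564,000.00

Profit: GBP 1,323,700.28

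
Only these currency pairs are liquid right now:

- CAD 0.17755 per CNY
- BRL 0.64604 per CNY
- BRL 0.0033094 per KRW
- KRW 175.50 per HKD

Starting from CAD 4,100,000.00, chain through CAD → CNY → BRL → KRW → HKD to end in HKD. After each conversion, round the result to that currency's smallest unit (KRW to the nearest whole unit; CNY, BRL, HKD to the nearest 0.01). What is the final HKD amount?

HKD 25,685,983.86

CAD 4,100,000.00 ÷ 0.17755 = CNY 23,092,086.74
CNY 23,092,086.74 × 0.64604 = BRL 14,918,411.72
BRL 14,918,411.72 ÷ 0.0033094 = KRW 4,507,890,167
KRW 4,507,890,167 ÷ 175.50 = HKD 25,685,983.86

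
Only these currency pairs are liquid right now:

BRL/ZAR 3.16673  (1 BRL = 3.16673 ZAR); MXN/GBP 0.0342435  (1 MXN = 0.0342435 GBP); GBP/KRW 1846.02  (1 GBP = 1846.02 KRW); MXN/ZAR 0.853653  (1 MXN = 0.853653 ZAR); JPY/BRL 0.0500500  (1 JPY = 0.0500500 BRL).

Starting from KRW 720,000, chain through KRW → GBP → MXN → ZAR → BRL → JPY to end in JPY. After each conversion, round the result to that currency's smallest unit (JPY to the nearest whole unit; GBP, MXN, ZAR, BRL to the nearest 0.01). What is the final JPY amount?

JPY 61,346

KRW 720,000 ÷ 1846.02 = GBP 390.03
GBP 390.03 ÷ 0.0342435 = MXN 11,389.90
MXN 11,389.90 × 0.853653 = ZAR 9,723.02
ZAR 9,723.02 ÷ 3.16673 = BRL 3,070.37
BRL 3,070.37 ÷ 0.0500500 = JPY 61,346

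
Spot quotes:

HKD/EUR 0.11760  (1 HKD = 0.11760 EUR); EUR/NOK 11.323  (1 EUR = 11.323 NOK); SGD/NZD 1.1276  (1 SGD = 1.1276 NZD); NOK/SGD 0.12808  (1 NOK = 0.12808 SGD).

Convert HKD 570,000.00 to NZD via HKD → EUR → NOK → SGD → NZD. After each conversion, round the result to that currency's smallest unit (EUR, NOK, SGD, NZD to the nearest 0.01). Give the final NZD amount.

NZD 109,617.55

HKD 570,000.00 × 0.11760 = EUR 67,032.00
EUR 67,032.00 × 11.323 = NOK 759,003.34
NOK 759,003.34 × 0.12808 = SGD 97,213.15
SGD 97,213.15 × 1.1276 = NZD 109,617.55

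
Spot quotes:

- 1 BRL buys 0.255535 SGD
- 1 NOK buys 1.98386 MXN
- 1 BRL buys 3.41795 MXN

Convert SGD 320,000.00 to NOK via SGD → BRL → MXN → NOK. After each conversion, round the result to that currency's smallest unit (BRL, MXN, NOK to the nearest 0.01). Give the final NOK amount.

NOK 2,157,517.22

SGD 320,000.00 ÷ 0.255535 = BRL 1,252,274.64
BRL 1,252,274.64 × 3.41795 = MXN 4,280,212.11
MXN 4,280,212.11 ÷ 1.98386 = NOK 2,157,517.22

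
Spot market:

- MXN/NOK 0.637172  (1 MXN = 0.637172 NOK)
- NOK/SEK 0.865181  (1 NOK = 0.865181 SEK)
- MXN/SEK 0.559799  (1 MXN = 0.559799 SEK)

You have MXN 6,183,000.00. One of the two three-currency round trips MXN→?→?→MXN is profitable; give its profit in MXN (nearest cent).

Profitable loop is MXN → SEK → NOK → MXN:
MXN 6,183,000.00 × 0.559799 = SEK 3,461,237.22
SEK 3,461,237.22 ÷ 0.865181 = NOK 4,000,593.19
NOK 4,000,593.19 ÷ 0.637172 = MXN 6,278,670.74
Profit = MXN 6,278,670.74 − MXN 6,183,000.00

Profit: MXN 95,670.74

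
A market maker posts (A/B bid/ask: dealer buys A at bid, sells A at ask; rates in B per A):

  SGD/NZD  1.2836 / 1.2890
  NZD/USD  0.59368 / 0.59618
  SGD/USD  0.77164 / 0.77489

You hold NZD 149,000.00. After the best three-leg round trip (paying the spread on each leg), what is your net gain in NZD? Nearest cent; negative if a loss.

Best loop NZD → SGD → USD → NZD:
NZD 149,000.00 ÷ 1.2890 (buy SGD at ask) = SGD 115,593.48
SGD 115,593.48 × 0.77164 (sell SGD at bid) = USD 89,196.56
USD 89,196.56 ÷ 0.59618 (buy NZD at ask) = NZD 149,613.46

Net profit: NZD 613.46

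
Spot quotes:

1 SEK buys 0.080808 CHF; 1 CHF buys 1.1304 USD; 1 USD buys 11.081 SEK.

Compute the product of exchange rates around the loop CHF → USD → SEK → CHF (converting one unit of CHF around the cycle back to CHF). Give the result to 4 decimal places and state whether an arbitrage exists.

1.0122 (arbitrage exists)

Around CHF → USD → SEK → CHF: 1 × 1.1304 × 11.081 × 0.080808 = 1.012198
Product > 1; profitable direction is CHF → USD → SEK → CHF.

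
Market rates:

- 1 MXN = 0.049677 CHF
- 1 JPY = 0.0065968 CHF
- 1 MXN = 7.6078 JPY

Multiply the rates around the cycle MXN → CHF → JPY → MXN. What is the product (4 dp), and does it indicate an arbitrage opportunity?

Around MXN → CHF → JPY → MXN: 1 × 0.049677 ÷ 0.0065968 ÷ 7.6078 = 0.989835
Product < 1; profitable direction is MXN → JPY → CHF → MXN.

0.9898 (arbitrage exists)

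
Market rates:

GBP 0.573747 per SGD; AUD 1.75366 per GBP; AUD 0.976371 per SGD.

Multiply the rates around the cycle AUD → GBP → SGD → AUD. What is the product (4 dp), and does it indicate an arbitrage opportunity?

Around AUD → GBP → SGD → AUD: 1 ÷ 1.75366 ÷ 0.573747 × 0.976371 = 0.970396
Product < 1; profitable direction is AUD → SGD → GBP → AUD.

0.9704 (arbitrage exists)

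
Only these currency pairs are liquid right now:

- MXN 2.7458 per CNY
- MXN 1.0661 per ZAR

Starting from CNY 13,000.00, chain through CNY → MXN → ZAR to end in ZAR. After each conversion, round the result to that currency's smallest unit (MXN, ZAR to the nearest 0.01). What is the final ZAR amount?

CNY 13,000.00 × 2.7458 = MXN 35,695.40
MXN 35,695.40 ÷ 1.0661 = ZAR 33,482.22

ZAR 33,482.22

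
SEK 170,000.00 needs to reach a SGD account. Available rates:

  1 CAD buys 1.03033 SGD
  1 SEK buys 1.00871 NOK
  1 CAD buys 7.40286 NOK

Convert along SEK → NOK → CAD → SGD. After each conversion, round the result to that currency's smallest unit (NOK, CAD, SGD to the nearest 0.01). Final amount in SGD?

SEK 170,000.00 × 1.00871 = NOK 171,480.70
NOK 171,480.70 ÷ 7.40286 = CAD 23,164.11
CAD 23,164.11 × 1.03033 = SGD 23,866.68

SGD 23,866.68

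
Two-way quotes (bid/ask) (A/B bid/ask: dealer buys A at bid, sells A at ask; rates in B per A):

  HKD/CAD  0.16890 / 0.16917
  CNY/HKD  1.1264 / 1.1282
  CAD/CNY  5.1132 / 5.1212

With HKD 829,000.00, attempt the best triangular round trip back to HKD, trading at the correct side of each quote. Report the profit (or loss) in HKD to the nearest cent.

Net profit: HKD 19,151.33

Best loop HKD → CNY → CAD → HKD:
HKD 829,000.00 ÷ 1.1282 (buy CNY at ask) = CNY 734,798.79
CNY 734,798.79 ÷ 5.1212 (buy CAD at ask) = CAD 143,481.76
CAD 143,481.76 ÷ 0.16917 (buy HKD at ask) = HKD 848,151.33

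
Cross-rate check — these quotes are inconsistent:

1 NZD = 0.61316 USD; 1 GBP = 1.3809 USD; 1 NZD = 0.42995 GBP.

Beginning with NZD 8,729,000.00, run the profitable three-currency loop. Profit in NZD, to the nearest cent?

Profit: NZD 285,842.14

Profitable loop is NZD → USD → GBP → NZD:
NZD 8,729,000.00 × 0.61316 = USD 5,352,273.64
USD 5,352,273.64 ÷ 1.3809 = GBP 3,875,931.38
GBP 3,875,931.38 ÷ 0.42995 = NZD 9,014,842.14
Profit = NZD 9,014,842.14 − NZD 8,729,000.00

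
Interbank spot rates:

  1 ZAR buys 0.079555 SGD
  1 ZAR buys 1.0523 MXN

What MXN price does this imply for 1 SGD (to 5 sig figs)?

SGD/MXN = 13.227

1 SGD ÷ 0.079555 = 12.5699 ZAR
12.5699 ZAR × 1.0523 = 13.2273 MXN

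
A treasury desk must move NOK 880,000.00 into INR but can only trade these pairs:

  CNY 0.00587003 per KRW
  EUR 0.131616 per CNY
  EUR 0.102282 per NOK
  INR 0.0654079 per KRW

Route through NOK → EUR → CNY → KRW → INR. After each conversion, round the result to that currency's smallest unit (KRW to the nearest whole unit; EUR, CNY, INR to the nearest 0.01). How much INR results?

NOK 880,000.00 × 0.102282 = EUR 90,008.16
EUR 90,008.16 ÷ 0.131616 = CNY 683,869.44
CNY 683,869.44 ÷ 0.00587003 = KRW 116,501,865
KRW 116,501,865 × 0.0654079 = INR 7,620,142.34

INR 7,620,142.34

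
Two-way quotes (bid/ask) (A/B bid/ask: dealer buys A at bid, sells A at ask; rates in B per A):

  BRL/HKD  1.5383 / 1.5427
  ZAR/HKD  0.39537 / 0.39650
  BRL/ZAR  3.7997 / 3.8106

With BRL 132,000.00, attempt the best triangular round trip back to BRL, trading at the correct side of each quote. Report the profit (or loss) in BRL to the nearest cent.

Best loop BRL → HKD → ZAR → BRL:
BRL 132,000.00 × 1.5383 (sell BRL at bid) = HKD 203,055.60
HKD 203,055.60 ÷ 0.39650 (buy ZAR at ask) = ZAR 512,120.05
ZAR 512,120.05 ÷ 3.8106 (buy BRL at ask) = BRL 134,393.55

Net profit: BRL 2,393.55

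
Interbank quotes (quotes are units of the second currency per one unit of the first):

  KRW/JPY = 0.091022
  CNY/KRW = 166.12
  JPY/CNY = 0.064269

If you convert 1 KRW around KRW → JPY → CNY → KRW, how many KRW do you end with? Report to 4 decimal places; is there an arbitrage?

0.9718 (arbitrage exists)

Around KRW → JPY → CNY → KRW: 1 × 0.091022 × 0.064269 × 166.12 = 0.971784
Product < 1; profitable direction is KRW → CNY → JPY → KRW.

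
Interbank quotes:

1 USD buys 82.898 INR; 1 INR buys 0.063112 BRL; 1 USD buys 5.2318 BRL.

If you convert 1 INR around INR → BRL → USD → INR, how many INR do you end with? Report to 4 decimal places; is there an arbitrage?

Around INR → BRL → USD → INR: 1 × 0.063112 ÷ 5.2318 × 82.898 = 1.000011
Product ≈ 1 (deviation 0.001%, within rounding noise).

1.0000 (no arbitrage)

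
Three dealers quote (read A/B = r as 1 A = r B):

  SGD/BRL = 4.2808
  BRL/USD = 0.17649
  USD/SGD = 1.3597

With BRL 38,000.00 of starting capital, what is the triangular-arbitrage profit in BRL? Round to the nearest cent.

Profitable loop is BRL → USD → SGD → BRL:
BRL 38,000.00 × 0.17649 = USD 6,706.62
USD 6,706.62 × 1.3597 = SGD 9,118.99
SGD 9,118.99 × 4.2808 = BRL 39,036.58
Profit = BRL 39,036.58 − BRL 38,000.00

Profit: BRL 1,036.58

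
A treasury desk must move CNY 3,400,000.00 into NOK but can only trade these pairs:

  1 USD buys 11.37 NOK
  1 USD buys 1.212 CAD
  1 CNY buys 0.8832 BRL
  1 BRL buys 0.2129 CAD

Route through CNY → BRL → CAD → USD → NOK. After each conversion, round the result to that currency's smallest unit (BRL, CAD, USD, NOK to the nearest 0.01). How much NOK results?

NOK 5,997,516.96

CNY 3,400,000.00 × 0.8832 = BRL 3,002,880.00
BRL 3,002,880.00 × 0.2129 = CAD 639,313.15
CAD 639,313.15 ÷ 1.212 = USD 527,486.10
USD 527,486.10 × 11.37 = NOK 5,997,516.96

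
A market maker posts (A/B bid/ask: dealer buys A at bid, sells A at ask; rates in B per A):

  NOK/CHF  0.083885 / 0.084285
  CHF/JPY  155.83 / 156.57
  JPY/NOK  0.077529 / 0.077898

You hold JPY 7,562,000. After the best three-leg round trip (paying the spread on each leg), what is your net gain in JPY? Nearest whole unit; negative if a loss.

Best loop JPY → NOK → CHF → JPY:
JPY 7,562,000 × 0.077529 (sell JPY at bid) = NOK 586,274.30
NOK 586,274.30 × 0.083885 (sell NOK at bid) = CHF 49,179.62
CHF 49,179.62 × 155.83 (sell CHF at bid) = JPY 7,663,660

Net profit: JPY 101,660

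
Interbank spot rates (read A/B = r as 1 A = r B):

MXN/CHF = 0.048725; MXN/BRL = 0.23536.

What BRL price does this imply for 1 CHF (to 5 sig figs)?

1 CHF ÷ 0.048725 = 20.5233 MXN
20.5233 MXN × 0.23536 = 4.83037 BRL

CHF/BRL = 4.8304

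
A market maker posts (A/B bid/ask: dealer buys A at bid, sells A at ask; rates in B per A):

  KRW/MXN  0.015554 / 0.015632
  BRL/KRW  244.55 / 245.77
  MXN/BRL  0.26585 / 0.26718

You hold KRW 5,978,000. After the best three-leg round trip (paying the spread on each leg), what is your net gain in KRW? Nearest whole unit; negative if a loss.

Best loop KRW → MXN → BRL → KRW:
KRW 5,978,000 × 0.015554 (sell KRW at bid) = MXN 92,981.81
MXN 92,981.81 × 0.26585 (sell MXN at bid) = BRL 24,719.21
BRL 24,719.21 × 244.55 (sell BRL at bid) = KRW 6,045,084

Net profit: KRW 67,084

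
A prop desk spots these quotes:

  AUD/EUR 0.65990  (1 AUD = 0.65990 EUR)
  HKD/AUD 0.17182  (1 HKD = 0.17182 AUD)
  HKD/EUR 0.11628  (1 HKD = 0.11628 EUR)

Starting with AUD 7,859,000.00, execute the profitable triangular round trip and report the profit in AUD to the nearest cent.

Profitable loop is AUD → HKD → EUR → AUD:
AUD 7,859,000.00 ÷ 0.17182 = HKD 45,739,727.62
HKD 45,739,727.62 × 0.11628 = EUR 5,318,615.53
EUR 5,318,615.53 ÷ 0.65990 = AUD 8,059,729.55
Profit = AUD 8,059,729.55 − AUD 7,859,000.00

Profit: AUD 200,729.55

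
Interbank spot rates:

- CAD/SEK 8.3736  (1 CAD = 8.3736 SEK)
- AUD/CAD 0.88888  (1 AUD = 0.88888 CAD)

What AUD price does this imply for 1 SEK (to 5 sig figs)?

1 SEK ÷ 8.3736 = 0.119423 CAD
0.119423 CAD ÷ 0.88888 = 0.134352 AUD

SEK/AUD = 0.13435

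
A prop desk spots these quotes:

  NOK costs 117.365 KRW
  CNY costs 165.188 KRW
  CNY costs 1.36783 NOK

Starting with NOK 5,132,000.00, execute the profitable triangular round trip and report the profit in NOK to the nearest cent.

Profitable loop is NOK → CNY → KRW → NOK:
NOK 5,132,000.00 ÷ 1.36783 = CNY 3,751,928.24
CNY 3,751,928.24 × 165.188 = KRW 619,773,522
KRW 619,773,522 ÷ 117.365 = NOK 5,280,735.50
Profit = NOK 5,280,735.50 − NOK 5,132,000.00

Profit: NOK 148,735.50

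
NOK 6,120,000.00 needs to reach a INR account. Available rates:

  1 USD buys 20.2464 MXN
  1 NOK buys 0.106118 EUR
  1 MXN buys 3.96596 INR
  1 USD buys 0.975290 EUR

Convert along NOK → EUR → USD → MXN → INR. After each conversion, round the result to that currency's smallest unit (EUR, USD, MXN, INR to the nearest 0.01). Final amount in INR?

INR 53,469,096.87

NOK 6,120,000.00 × 0.106118 = EUR 649,442.16
EUR 649,442.16 ÷ 0.975290 = USD 665,896.46
USD 665,896.46 × 20.2464 = MXN 13,482,006.09
MXN 13,482,006.09 × 3.96596 = INR 53,469,096.87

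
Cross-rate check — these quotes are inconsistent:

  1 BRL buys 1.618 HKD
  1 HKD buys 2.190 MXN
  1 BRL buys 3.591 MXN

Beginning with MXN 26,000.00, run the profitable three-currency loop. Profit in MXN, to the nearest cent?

Profitable loop is MXN → HKD → BRL → MXN:
MXN 26,000.00 ÷ 2.190 = HKD 11,872.15
HKD 11,872.15 ÷ 1.618 = BRL 7,337.54
BRL 7,337.54 × 3.591 = MXN 26,349.12
Profit = MXN 26,349.12 − MXN 26,000.00

Profit: MXN 349.12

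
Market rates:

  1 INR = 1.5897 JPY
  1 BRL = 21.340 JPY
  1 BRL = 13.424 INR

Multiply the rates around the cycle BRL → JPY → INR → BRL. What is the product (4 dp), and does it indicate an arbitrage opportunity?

Around BRL → JPY → INR → BRL: 1 × 21.340 ÷ 1.5897 ÷ 13.424 = 0.999994
Product ≈ 1 (deviation 0.001%, within rounding noise).

1.0000 (no arbitrage)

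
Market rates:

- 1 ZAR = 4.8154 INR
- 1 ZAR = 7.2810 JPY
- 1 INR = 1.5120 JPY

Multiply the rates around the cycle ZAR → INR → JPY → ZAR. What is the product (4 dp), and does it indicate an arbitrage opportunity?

Around ZAR → INR → JPY → ZAR: 1 × 4.8154 × 1.5120 ÷ 7.2810 = 0.999984
Product ≈ 1 (deviation 0.002%, within rounding noise).

1.0000 (no arbitrage)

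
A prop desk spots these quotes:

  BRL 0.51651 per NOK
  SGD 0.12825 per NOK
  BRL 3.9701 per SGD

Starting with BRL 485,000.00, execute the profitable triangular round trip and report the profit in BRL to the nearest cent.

Profit: BRL 6,996.09

Profitable loop is BRL → SGD → NOK → BRL:
BRL 485,000.00 ÷ 3.9701 = SGD 122,163.17
SGD 122,163.17 ÷ 0.12825 = NOK 952,539.33
NOK 952,539.33 × 0.51651 = BRL 491,996.09
Profit = BRL 491,996.09 − BRL 485,000.00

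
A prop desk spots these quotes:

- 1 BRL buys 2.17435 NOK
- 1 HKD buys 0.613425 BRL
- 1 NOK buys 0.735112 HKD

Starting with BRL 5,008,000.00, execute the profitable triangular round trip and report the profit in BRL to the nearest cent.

Profitable loop is BRL → HKD → NOK → BRL:
BRL 5,008,000.00 ÷ 0.613425 = HKD 8,163,997.23
HKD 8,163,997.23 ÷ 0.735112 = NOK 11,105,786.91
NOK 11,105,786.91 ÷ 2.17435 = BRL 5,107,635.34
Profit = BRL 5,107,635.34 − BRL 5,008,000.00

Profit: BRL 99,635.34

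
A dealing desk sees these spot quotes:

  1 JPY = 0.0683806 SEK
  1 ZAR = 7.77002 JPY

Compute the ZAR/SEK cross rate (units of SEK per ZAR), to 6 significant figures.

1 ZAR × 7.77002 = 7.77002 JPY
7.77002 JPY × 0.0683806 = 0.531319 SEK

ZAR/SEK = 0.531319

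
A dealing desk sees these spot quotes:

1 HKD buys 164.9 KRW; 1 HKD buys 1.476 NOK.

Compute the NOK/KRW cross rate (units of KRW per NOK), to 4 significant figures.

1 NOK ÷ 1.476 = 0.677507 HKD
0.677507 HKD × 164.9 = 111.721 KRW

NOK/KRW = 111.7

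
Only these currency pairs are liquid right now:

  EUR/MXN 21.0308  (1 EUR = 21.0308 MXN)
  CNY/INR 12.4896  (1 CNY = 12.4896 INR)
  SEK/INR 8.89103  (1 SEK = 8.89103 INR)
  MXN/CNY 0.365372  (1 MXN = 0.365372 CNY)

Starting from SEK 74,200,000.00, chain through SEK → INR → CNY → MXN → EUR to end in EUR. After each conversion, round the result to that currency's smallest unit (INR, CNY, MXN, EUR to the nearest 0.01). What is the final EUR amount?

SEK 74,200,000.00 × 8.89103 = INR 659,714,426.00
INR 659,714,426.00 ÷ 12.4896 = CNY 52,821,101.24
CNY 52,821,101.24 ÷ 0.365372 = MXN 144,568,005.32
MXN 144,568,005.32 ÷ 21.0308 = EUR 6,874,108.70

EUR 6,874,108.70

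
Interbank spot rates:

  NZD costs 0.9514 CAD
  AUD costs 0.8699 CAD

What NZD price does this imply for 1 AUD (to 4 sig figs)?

1 AUD × 0.8699 = 0.8699 CAD
0.8699 CAD ÷ 0.9514 = 0.914337 NZD

AUD/NZD = 0.9143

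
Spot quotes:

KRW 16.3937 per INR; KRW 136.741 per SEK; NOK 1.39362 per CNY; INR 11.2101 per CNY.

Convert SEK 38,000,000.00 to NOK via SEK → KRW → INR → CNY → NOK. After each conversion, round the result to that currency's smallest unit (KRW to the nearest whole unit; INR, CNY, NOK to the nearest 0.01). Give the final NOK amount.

SEK 38,000,000.00 × 136.741 = KRW 5,196,158,000
KRW 5,196,158,000 ÷ 16.3937 = INR 316,960,661.72
INR 316,960,661.72 ÷ 11.2101 = CNY 28,274,561.49
CNY 28,274,561.49 × 1.39362 = NOK 39,403,994.38

NOK 39,403,994.38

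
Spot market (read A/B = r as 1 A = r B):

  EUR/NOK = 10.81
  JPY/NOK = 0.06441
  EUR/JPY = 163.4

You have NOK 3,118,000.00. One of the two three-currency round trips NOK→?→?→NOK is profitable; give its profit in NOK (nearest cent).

Profitable loop is NOK → JPY → EUR → NOK:
NOK 3,118,000.00 ÷ 0.06441 = JPY 48,408,632
JPY 48,408,632 ÷ 163.4 = EUR 296,258.46
EUR 296,258.46 × 10.81 = NOK 3,202,553.94
Profit = NOK 3,202,553.94 − NOK 3,118,000.00

Profit: NOK 84,553.94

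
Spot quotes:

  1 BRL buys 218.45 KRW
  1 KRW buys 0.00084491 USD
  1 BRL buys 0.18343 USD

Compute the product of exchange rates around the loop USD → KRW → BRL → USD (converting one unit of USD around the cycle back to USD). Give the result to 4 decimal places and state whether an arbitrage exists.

0.9938 (arbitrage exists)

Around USD → KRW → BRL → USD: 1 ÷ 0.00084491 ÷ 218.45 × 0.18343 = 0.993820
Product < 1; profitable direction is USD → BRL → KRW → USD.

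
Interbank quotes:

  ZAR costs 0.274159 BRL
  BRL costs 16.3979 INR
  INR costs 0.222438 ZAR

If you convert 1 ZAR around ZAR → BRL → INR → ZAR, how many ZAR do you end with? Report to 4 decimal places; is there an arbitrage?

1.0000 (no arbitrage)

Around ZAR → BRL → INR → ZAR: 1 × 0.274159 × 16.3979 × 0.222438 = 0.999999
Product ≈ 1 (deviation 0.000%, within rounding noise).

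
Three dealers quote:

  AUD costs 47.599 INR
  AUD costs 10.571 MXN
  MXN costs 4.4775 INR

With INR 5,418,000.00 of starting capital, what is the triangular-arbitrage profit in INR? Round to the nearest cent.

Profit: INR 30,602.96

Profitable loop is INR → MXN → AUD → INR:
INR 5,418,000.00 ÷ 4.4775 = MXN 1,210,050.25
MXN 1,210,050.25 ÷ 10.571 = AUD 114,468.85
AUD 114,468.85 × 47.599 = INR 5,448,602.96
Profit = INR 5,448,602.96 − INR 5,418,000.00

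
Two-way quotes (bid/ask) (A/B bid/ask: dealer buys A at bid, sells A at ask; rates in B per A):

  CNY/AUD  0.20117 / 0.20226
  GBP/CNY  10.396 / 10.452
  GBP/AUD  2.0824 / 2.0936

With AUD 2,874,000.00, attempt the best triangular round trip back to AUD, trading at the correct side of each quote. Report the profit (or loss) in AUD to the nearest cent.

Best loop AUD → GBP → CNY → AUD:
AUD 2,874,000.00 ÷ 2.0936 (buy GBP at ask) = GBP 1,372,755.06
GBP 1,372,755.06 × 10.396 (sell GBP at bid) = CNY 14,271,161.64
CNY 14,271,161.64 × 0.20117 (sell CNY at bid) = AUD 2,870,929.59

Net result: AUD -3,070.41 (no profitable arbitrage after spreads)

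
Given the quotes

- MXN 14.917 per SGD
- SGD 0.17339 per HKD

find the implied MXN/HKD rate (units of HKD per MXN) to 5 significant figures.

MXN/HKD = 0.38663

1 MXN ÷ 14.917 = 0.0670376 SGD
0.0670376 SGD ÷ 0.17339 = 0.386629 HKD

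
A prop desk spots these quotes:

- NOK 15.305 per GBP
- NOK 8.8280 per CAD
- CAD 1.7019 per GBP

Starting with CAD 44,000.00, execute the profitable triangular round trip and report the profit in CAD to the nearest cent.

Profitable loop is CAD → GBP → NOK → CAD:
CAD 44,000.00 ÷ 1.7019 = GBP 25,853.46
GBP 25,853.46 × 15.305 = NOK 395,687.17
NOK 395,687.17 ÷ 8.8280 = CAD 44,821.84
Profit = CAD 44,821.84 − CAD 44,000.00

Profit: CAD 821.84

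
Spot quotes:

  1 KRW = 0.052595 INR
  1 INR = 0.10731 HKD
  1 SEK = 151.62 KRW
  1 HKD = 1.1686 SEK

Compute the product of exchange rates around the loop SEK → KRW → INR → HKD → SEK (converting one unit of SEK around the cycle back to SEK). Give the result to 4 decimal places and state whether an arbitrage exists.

1.0000 (no arbitrage)

Around SEK → KRW → INR → HKD → SEK: 1 × 151.62 × 0.052595 × 0.10731 × 1.1686 = 1.000016
Product ≈ 1 (deviation 0.002%, within rounding noise).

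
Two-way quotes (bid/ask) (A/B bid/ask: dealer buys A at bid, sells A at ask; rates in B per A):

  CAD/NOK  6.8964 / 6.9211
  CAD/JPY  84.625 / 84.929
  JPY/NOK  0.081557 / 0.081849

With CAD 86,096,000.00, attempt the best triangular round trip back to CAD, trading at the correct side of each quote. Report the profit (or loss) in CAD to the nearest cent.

Net result: CAD -240,568.66 (no profitable arbitrage after spreads)

Best loop CAD → JPY → NOK → CAD:
CAD 86,096,000.00 × 84.625 (sell CAD at bid) = JPY 7,285,874,000
JPY 7,285,874,000 × 0.081557 (sell JPY at bid) = NOK 594,214,025.82
NOK 594,214,025.82 ÷ 6.9211 (buy CAD at ask) = CAD 85,855,431.34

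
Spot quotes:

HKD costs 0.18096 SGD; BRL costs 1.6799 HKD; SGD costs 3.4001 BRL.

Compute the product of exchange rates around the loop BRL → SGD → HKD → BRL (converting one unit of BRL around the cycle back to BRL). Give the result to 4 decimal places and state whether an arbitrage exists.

Around BRL → SGD → HKD → BRL: 1 ÷ 3.4001 ÷ 0.18096 ÷ 1.6799 = 0.967481
Product < 1; profitable direction is BRL → HKD → SGD → BRL.

0.9675 (arbitrage exists)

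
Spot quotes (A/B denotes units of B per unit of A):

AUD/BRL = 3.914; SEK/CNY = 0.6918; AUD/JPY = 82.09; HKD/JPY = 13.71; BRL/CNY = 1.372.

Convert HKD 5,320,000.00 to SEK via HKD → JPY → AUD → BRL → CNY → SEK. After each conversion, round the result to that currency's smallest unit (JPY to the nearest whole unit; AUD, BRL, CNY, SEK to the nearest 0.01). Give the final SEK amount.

HKD 5,320,000.00 × 13.71 = JPY 72,937,200
JPY 72,937,200 ÷ 82.09 = AUD 888,502.86
AUD 888,502.86 × 3.914 = BRL 3,477,600.19
BRL 3,477,600.19 × 1.372 = CNY 4,771,267.46
CNY 4,771,267.46 ÷ 0.6918 = SEK 6,896,888.49

SEK 6,896,888.49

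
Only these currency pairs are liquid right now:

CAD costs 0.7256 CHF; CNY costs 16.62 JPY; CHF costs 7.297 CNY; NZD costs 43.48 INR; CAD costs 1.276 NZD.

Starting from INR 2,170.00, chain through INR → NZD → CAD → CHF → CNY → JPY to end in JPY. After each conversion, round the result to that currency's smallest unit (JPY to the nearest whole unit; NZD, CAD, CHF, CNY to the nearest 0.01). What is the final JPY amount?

JPY 3,442

INR 2,170.00 ÷ 43.48 = NZD 49.91
NZD 49.91 ÷ 1.276 = CAD 39.11
CAD 39.11 × 0.7256 = CHF 28.38
CHF 28.38 × 7.297 = CNY 207.09
CNY 207.09 × 16.62 = JPY 3,442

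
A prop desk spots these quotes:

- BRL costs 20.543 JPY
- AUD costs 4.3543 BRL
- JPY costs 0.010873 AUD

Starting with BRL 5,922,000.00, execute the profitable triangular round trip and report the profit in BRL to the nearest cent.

Profitable loop is BRL → AUD → JPY → BRL:
BRL 5,922,000.00 ÷ 4.3543 = AUD 1,360,034.91
AUD 1,360,034.91 ÷ 0.010873 = JPY 125,083,685
JPY 125,083,685 ÷ 20.543 = BRL 6,088,871.40
Profit = BRL 6,088,871.40 − BRL 5,922,000.00

Profit: BRL 166,871.40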